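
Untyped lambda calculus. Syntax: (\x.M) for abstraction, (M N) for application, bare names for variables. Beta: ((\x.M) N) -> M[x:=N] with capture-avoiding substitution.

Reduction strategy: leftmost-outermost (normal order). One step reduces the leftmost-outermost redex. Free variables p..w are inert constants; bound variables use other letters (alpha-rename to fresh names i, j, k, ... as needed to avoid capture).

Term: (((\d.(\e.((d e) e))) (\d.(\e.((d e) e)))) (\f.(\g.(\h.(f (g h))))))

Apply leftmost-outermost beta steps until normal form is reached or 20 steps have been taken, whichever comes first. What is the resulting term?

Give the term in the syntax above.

Step 0: (((\d.(\e.((d e) e))) (\d.(\e.((d e) e)))) (\f.(\g.(\h.(f (g h))))))
Step 1: ((\e.(((\d.(\e.((d e) e))) e) e)) (\f.(\g.(\h.(f (g h))))))
Step 2: (((\d.(\e.((d e) e))) (\f.(\g.(\h.(f (g h)))))) (\f.(\g.(\h.(f (g h))))))
Step 3: ((\e.(((\f.(\g.(\h.(f (g h))))) e) e)) (\f.(\g.(\h.(f (g h))))))
Step 4: (((\f.(\g.(\h.(f (g h))))) (\f.(\g.(\h.(f (g h)))))) (\f.(\g.(\h.(f (g h))))))
Step 5: ((\g.(\h.((\f.(\g.(\h.(f (g h))))) (g h)))) (\f.(\g.(\h.(f (g h))))))
Step 6: (\h.((\f.(\g.(\h.(f (g h))))) ((\f.(\g.(\h.(f (g h))))) h)))
Step 7: (\h.(\g.(\i.(((\f.(\g.(\h.(f (g h))))) h) (g i)))))
Step 8: (\h.(\g.(\i.((\g.(\i.(h (g i)))) (g i)))))
Step 9: (\h.(\g.(\i.(\j.(h ((g i) j))))))

Answer: (\h.(\g.(\i.(\j.(h ((g i) j))))))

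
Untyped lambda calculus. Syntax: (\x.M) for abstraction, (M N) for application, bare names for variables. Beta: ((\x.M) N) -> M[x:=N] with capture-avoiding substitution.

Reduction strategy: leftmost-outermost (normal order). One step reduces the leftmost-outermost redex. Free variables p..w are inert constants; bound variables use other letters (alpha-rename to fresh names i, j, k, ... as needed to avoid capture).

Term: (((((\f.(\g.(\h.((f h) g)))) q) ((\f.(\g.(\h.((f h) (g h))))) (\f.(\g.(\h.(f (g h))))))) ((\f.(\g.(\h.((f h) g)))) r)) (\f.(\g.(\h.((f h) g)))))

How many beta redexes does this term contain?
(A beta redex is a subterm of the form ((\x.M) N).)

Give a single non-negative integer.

Answer: 3

Derivation:
Term: (((((\f.(\g.(\h.((f h) g)))) q) ((\f.(\g.(\h.((f h) (g h))))) (\f.(\g.(\h.(f (g h))))))) ((\f.(\g.(\h.((f h) g)))) r)) (\f.(\g.(\h.((f h) g)))))
  Redex: ((\f.(\g.(\h.((f h) g)))) q)
  Redex: ((\f.(\g.(\h.((f h) (g h))))) (\f.(\g.(\h.(f (g h))))))
  Redex: ((\f.(\g.(\h.((f h) g)))) r)
Total redexes: 3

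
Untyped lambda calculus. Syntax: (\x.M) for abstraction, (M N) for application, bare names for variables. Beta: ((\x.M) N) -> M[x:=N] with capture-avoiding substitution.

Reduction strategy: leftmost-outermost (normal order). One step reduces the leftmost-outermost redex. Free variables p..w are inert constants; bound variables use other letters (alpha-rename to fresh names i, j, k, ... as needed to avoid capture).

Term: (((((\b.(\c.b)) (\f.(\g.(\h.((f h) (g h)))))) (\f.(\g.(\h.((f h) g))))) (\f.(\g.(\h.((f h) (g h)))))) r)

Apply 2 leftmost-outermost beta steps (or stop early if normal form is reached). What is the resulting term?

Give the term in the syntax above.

Step 0: (((((\b.(\c.b)) (\f.(\g.(\h.((f h) (g h)))))) (\f.(\g.(\h.((f h) g))))) (\f.(\g.(\h.((f h) (g h)))))) r)
Step 1: ((((\c.(\f.(\g.(\h.((f h) (g h)))))) (\f.(\g.(\h.((f h) g))))) (\f.(\g.(\h.((f h) (g h)))))) r)
Step 2: (((\f.(\g.(\h.((f h) (g h))))) (\f.(\g.(\h.((f h) (g h)))))) r)

Answer: (((\f.(\g.(\h.((f h) (g h))))) (\f.(\g.(\h.((f h) (g h)))))) r)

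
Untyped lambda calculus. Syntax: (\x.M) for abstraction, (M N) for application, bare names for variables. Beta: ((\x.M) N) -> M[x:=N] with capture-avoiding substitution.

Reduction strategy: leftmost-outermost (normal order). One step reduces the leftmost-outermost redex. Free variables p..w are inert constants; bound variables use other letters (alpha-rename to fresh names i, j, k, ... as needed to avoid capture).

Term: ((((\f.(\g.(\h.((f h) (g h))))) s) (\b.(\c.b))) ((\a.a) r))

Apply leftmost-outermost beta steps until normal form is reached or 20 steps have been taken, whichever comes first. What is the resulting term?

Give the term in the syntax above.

Step 0: ((((\f.(\g.(\h.((f h) (g h))))) s) (\b.(\c.b))) ((\a.a) r))
Step 1: (((\g.(\h.((s h) (g h)))) (\b.(\c.b))) ((\a.a) r))
Step 2: ((\h.((s h) ((\b.(\c.b)) h))) ((\a.a) r))
Step 3: ((s ((\a.a) r)) ((\b.(\c.b)) ((\a.a) r)))
Step 4: ((s r) ((\b.(\c.b)) ((\a.a) r)))
Step 5: ((s r) (\c.((\a.a) r)))
Step 6: ((s r) (\c.r))

Answer: ((s r) (\c.r))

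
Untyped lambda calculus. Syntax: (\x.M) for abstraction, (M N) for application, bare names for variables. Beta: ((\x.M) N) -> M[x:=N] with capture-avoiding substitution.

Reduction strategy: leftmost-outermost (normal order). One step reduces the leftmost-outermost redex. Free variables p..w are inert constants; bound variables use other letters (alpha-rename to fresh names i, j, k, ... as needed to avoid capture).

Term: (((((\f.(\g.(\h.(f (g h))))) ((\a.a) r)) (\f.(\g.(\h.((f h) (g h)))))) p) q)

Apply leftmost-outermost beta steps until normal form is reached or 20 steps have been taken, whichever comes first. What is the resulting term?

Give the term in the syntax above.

Answer: ((r (\g.(\h.((p h) (g h))))) q)

Derivation:
Step 0: (((((\f.(\g.(\h.(f (g h))))) ((\a.a) r)) (\f.(\g.(\h.((f h) (g h)))))) p) q)
Step 1: ((((\g.(\h.(((\a.a) r) (g h)))) (\f.(\g.(\h.((f h) (g h)))))) p) q)
Step 2: (((\h.(((\a.a) r) ((\f.(\g.(\h.((f h) (g h))))) h))) p) q)
Step 3: ((((\a.a) r) ((\f.(\g.(\h.((f h) (g h))))) p)) q)
Step 4: ((r ((\f.(\g.(\h.((f h) (g h))))) p)) q)
Step 5: ((r (\g.(\h.((p h) (g h))))) q)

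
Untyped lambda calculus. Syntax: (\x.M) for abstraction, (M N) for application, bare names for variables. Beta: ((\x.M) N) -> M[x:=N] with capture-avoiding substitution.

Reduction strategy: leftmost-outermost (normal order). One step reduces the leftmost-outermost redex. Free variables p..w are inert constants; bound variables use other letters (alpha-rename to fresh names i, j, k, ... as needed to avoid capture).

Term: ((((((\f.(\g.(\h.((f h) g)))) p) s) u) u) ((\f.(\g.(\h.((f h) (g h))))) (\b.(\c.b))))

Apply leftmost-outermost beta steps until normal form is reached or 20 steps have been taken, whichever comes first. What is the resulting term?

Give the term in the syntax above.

Step 0: ((((((\f.(\g.(\h.((f h) g)))) p) s) u) u) ((\f.(\g.(\h.((f h) (g h))))) (\b.(\c.b))))
Step 1: (((((\g.(\h.((p h) g))) s) u) u) ((\f.(\g.(\h.((f h) (g h))))) (\b.(\c.b))))
Step 2: ((((\h.((p h) s)) u) u) ((\f.(\g.(\h.((f h) (g h))))) (\b.(\c.b))))
Step 3: ((((p u) s) u) ((\f.(\g.(\h.((f h) (g h))))) (\b.(\c.b))))
Step 4: ((((p u) s) u) (\g.(\h.(((\b.(\c.b)) h) (g h)))))
Step 5: ((((p u) s) u) (\g.(\h.((\c.h) (g h)))))
Step 6: ((((p u) s) u) (\g.(\h.h)))

Answer: ((((p u) s) u) (\g.(\h.h)))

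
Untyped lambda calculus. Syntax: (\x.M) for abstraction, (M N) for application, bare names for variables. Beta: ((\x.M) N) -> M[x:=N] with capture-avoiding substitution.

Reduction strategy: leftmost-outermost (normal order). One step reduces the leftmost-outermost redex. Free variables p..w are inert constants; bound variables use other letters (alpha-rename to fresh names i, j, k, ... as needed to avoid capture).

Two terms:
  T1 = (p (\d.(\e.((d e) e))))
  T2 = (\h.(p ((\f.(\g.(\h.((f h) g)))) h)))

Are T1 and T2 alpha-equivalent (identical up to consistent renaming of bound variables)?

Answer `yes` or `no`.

Answer: no

Derivation:
Term 1: (p (\d.(\e.((d e) e))))
Term 2: (\h.(p ((\f.(\g.(\h.((f h) g)))) h)))
Alpha-equivalence: compare structure up to binder renaming.
Result: False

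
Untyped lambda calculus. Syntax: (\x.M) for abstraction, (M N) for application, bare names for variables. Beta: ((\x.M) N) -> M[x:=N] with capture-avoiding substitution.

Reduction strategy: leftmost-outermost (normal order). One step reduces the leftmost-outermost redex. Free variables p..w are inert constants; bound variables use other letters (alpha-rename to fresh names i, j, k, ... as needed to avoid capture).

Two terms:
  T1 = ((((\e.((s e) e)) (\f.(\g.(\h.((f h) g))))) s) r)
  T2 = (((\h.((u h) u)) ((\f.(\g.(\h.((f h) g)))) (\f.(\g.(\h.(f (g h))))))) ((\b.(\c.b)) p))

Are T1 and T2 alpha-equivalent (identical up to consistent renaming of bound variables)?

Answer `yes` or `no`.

Term 1: ((((\e.((s e) e)) (\f.(\g.(\h.((f h) g))))) s) r)
Term 2: (((\h.((u h) u)) ((\f.(\g.(\h.((f h) g)))) (\f.(\g.(\h.(f (g h))))))) ((\b.(\c.b)) p))
Alpha-equivalence: compare structure up to binder renaming.
Result: False

Answer: no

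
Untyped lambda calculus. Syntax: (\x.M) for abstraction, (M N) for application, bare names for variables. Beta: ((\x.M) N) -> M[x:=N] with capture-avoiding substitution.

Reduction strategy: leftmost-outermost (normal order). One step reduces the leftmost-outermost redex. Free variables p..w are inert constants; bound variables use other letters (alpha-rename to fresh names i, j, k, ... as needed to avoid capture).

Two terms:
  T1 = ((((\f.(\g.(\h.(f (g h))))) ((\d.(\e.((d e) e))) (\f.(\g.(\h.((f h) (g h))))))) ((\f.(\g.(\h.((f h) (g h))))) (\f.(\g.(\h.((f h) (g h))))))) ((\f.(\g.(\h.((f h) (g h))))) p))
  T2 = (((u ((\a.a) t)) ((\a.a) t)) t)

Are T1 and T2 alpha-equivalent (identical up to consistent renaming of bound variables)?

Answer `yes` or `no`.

Term 1: ((((\f.(\g.(\h.(f (g h))))) ((\d.(\e.((d e) e))) (\f.(\g.(\h.((f h) (g h))))))) ((\f.(\g.(\h.((f h) (g h))))) (\f.(\g.(\h.((f h) (g h))))))) ((\f.(\g.(\h.((f h) (g h))))) p))
Term 2: (((u ((\a.a) t)) ((\a.a) t)) t)
Alpha-equivalence: compare structure up to binder renaming.
Result: False

Answer: no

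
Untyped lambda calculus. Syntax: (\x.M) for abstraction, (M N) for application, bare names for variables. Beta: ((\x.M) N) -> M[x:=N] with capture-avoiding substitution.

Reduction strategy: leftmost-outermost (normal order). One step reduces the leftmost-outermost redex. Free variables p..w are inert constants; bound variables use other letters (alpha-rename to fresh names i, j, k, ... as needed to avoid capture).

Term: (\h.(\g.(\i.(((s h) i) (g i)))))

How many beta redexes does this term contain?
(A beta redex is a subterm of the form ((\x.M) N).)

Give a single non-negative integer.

Answer: 0

Derivation:
Term: (\h.(\g.(\i.(((s h) i) (g i)))))
  (no redexes)
Total redexes: 0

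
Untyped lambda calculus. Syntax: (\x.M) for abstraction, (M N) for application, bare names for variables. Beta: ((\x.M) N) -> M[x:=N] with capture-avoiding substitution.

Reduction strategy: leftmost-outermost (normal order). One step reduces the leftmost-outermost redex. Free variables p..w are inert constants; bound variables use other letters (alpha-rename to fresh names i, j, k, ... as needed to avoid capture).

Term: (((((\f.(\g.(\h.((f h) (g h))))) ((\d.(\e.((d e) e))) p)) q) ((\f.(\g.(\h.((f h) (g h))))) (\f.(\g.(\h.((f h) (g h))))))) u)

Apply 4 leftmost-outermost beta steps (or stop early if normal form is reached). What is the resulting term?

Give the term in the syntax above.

Answer: ((((\e.((p e) e)) ((\f.(\g.(\h.((f h) (g h))))) (\f.(\g.(\h.((f h) (g h))))))) (q ((\f.(\g.(\h.((f h) (g h))))) (\f.(\g.(\h.((f h) (g h)))))))) u)

Derivation:
Step 0: (((((\f.(\g.(\h.((f h) (g h))))) ((\d.(\e.((d e) e))) p)) q) ((\f.(\g.(\h.((f h) (g h))))) (\f.(\g.(\h.((f h) (g h))))))) u)
Step 1: ((((\g.(\h.((((\d.(\e.((d e) e))) p) h) (g h)))) q) ((\f.(\g.(\h.((f h) (g h))))) (\f.(\g.(\h.((f h) (g h))))))) u)
Step 2: (((\h.((((\d.(\e.((d e) e))) p) h) (q h))) ((\f.(\g.(\h.((f h) (g h))))) (\f.(\g.(\h.((f h) (g h))))))) u)
Step 3: (((((\d.(\e.((d e) e))) p) ((\f.(\g.(\h.((f h) (g h))))) (\f.(\g.(\h.((f h) (g h))))))) (q ((\f.(\g.(\h.((f h) (g h))))) (\f.(\g.(\h.((f h) (g h)))))))) u)
Step 4: ((((\e.((p e) e)) ((\f.(\g.(\h.((f h) (g h))))) (\f.(\g.(\h.((f h) (g h))))))) (q ((\f.(\g.(\h.((f h) (g h))))) (\f.(\g.(\h.((f h) (g h)))))))) u)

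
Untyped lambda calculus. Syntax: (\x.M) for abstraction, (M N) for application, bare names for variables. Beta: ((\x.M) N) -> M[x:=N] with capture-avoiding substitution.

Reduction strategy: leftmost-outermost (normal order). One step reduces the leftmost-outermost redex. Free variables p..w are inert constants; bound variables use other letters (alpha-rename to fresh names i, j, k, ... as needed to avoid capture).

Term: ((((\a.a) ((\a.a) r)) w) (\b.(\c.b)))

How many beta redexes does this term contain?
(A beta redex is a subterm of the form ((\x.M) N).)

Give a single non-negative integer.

Answer: 2

Derivation:
Term: ((((\a.a) ((\a.a) r)) w) (\b.(\c.b)))
  Redex: ((\a.a) ((\a.a) r))
  Redex: ((\a.a) r)
Total redexes: 2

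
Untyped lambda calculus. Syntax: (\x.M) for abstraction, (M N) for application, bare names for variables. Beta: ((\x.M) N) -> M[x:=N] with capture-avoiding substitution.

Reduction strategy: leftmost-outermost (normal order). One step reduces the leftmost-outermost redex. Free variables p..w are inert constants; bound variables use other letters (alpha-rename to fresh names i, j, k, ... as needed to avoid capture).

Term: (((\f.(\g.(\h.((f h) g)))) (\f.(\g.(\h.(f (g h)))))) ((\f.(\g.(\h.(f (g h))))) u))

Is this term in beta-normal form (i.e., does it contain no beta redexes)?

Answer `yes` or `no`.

Term: (((\f.(\g.(\h.((f h) g)))) (\f.(\g.(\h.(f (g h)))))) ((\f.(\g.(\h.(f (g h))))) u))
Found 2 beta redex(es).

Answer: no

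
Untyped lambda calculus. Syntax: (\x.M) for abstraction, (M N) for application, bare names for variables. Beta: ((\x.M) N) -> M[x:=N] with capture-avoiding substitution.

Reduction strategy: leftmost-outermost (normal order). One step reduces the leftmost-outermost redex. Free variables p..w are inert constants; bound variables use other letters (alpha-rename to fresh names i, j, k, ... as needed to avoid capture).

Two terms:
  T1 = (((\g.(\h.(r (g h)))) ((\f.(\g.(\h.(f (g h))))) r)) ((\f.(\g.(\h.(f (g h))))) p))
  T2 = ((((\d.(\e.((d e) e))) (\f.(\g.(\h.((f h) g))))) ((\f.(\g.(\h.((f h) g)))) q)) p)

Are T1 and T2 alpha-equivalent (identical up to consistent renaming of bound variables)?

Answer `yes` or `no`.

Answer: no

Derivation:
Term 1: (((\g.(\h.(r (g h)))) ((\f.(\g.(\h.(f (g h))))) r)) ((\f.(\g.(\h.(f (g h))))) p))
Term 2: ((((\d.(\e.((d e) e))) (\f.(\g.(\h.((f h) g))))) ((\f.(\g.(\h.((f h) g)))) q)) p)
Alpha-equivalence: compare structure up to binder renaming.
Result: False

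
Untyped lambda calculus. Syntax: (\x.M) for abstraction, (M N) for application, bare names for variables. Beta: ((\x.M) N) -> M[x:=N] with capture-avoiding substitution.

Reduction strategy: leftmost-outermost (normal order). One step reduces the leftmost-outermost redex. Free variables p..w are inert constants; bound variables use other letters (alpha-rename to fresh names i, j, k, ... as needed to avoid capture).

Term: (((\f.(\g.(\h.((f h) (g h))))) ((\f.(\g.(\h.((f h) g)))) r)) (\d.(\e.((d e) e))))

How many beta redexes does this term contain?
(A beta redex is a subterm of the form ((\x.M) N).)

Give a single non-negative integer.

Answer: 2

Derivation:
Term: (((\f.(\g.(\h.((f h) (g h))))) ((\f.(\g.(\h.((f h) g)))) r)) (\d.(\e.((d e) e))))
  Redex: ((\f.(\g.(\h.((f h) (g h))))) ((\f.(\g.(\h.((f h) g)))) r))
  Redex: ((\f.(\g.(\h.((f h) g)))) r)
Total redexes: 2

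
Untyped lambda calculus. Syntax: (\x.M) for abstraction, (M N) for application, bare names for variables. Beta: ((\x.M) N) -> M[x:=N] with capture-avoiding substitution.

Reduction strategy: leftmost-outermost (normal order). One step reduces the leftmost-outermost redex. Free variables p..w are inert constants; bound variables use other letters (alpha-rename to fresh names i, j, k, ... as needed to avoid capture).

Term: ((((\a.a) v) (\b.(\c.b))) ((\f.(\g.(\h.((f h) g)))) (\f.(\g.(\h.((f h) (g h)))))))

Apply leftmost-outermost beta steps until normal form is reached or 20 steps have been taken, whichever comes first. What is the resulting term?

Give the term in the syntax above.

Step 0: ((((\a.a) v) (\b.(\c.b))) ((\f.(\g.(\h.((f h) g)))) (\f.(\g.(\h.((f h) (g h)))))))
Step 1: ((v (\b.(\c.b))) ((\f.(\g.(\h.((f h) g)))) (\f.(\g.(\h.((f h) (g h)))))))
Step 2: ((v (\b.(\c.b))) (\g.(\h.(((\f.(\g.(\h.((f h) (g h))))) h) g))))
Step 3: ((v (\b.(\c.b))) (\g.(\h.((\g.(\i.((h i) (g i)))) g))))
Step 4: ((v (\b.(\c.b))) (\g.(\h.(\i.((h i) (g i))))))

Answer: ((v (\b.(\c.b))) (\g.(\h.(\i.((h i) (g i))))))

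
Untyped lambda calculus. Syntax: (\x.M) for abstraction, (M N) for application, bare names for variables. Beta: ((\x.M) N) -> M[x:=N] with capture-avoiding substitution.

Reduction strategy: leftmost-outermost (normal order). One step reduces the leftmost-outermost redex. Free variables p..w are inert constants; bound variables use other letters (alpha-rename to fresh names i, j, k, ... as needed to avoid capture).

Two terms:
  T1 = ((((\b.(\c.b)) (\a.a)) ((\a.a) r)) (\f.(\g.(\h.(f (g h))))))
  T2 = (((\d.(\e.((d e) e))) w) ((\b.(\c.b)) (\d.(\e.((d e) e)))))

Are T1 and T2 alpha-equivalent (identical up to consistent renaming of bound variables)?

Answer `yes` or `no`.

Term 1: ((((\b.(\c.b)) (\a.a)) ((\a.a) r)) (\f.(\g.(\h.(f (g h))))))
Term 2: (((\d.(\e.((d e) e))) w) ((\b.(\c.b)) (\d.(\e.((d e) e)))))
Alpha-equivalence: compare structure up to binder renaming.
Result: False

Answer: no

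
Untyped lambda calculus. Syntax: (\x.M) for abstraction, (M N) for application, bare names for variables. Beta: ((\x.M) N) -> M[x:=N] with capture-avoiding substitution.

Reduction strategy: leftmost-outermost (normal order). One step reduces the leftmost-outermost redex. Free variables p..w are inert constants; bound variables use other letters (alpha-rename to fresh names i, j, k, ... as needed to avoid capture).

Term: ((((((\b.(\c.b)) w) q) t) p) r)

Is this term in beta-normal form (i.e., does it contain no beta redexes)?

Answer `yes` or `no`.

Answer: no

Derivation:
Term: ((((((\b.(\c.b)) w) q) t) p) r)
Found 1 beta redex(es).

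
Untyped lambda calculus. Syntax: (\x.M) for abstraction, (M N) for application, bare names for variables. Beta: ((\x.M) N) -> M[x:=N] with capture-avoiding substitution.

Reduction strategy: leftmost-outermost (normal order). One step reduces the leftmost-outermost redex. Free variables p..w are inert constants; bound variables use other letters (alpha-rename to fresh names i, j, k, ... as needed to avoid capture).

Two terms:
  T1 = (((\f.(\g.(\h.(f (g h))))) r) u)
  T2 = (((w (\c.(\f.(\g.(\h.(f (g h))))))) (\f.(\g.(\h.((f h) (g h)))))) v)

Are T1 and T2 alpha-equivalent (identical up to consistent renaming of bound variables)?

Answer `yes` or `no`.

Term 1: (((\f.(\g.(\h.(f (g h))))) r) u)
Term 2: (((w (\c.(\f.(\g.(\h.(f (g h))))))) (\f.(\g.(\h.((f h) (g h)))))) v)
Alpha-equivalence: compare structure up to binder renaming.
Result: False

Answer: no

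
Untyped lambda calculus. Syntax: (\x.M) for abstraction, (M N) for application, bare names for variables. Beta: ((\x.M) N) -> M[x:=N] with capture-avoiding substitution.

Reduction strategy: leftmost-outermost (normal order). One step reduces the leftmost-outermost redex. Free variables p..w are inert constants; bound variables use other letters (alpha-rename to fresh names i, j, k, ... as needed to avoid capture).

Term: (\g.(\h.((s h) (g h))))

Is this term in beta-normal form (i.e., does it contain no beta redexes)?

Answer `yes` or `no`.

Answer: yes

Derivation:
Term: (\g.(\h.((s h) (g h))))
No beta redexes found.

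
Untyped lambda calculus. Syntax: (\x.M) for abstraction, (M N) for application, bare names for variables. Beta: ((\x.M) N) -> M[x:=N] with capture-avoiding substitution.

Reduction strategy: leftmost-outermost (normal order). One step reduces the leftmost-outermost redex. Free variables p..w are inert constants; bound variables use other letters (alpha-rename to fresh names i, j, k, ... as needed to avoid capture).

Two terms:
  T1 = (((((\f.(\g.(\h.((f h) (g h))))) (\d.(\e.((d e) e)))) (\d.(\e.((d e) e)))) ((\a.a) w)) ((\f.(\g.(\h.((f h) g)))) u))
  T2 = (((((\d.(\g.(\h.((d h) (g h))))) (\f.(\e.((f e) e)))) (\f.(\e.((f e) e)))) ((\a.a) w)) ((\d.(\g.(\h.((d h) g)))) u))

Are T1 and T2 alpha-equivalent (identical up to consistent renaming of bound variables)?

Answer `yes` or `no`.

Answer: yes

Derivation:
Term 1: (((((\f.(\g.(\h.((f h) (g h))))) (\d.(\e.((d e) e)))) (\d.(\e.((d e) e)))) ((\a.a) w)) ((\f.(\g.(\h.((f h) g)))) u))
Term 2: (((((\d.(\g.(\h.((d h) (g h))))) (\f.(\e.((f e) e)))) (\f.(\e.((f e) e)))) ((\a.a) w)) ((\d.(\g.(\h.((d h) g)))) u))
Alpha-equivalence: compare structure up to binder renaming.
Result: True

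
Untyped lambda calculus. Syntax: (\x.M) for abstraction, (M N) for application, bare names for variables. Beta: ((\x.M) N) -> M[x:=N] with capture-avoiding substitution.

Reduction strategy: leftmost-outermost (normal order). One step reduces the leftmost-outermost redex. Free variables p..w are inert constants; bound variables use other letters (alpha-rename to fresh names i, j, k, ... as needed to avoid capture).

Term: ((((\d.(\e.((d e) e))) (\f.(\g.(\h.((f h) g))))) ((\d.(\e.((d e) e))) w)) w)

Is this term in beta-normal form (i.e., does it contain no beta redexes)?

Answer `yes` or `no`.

Term: ((((\d.(\e.((d e) e))) (\f.(\g.(\h.((f h) g))))) ((\d.(\e.((d e) e))) w)) w)
Found 2 beta redex(es).

Answer: no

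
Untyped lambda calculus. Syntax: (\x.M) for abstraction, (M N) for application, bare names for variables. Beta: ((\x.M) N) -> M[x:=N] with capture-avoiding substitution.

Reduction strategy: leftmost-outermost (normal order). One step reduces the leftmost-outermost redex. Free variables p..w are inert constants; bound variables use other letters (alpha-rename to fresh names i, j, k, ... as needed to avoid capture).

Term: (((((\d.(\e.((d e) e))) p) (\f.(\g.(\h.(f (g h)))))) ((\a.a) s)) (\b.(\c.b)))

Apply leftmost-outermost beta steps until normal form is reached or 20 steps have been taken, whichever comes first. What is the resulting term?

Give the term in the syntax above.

Step 0: (((((\d.(\e.((d e) e))) p) (\f.(\g.(\h.(f (g h)))))) ((\a.a) s)) (\b.(\c.b)))
Step 1: ((((\e.((p e) e)) (\f.(\g.(\h.(f (g h)))))) ((\a.a) s)) (\b.(\c.b)))
Step 2: ((((p (\f.(\g.(\h.(f (g h)))))) (\f.(\g.(\h.(f (g h)))))) ((\a.a) s)) (\b.(\c.b)))
Step 3: ((((p (\f.(\g.(\h.(f (g h)))))) (\f.(\g.(\h.(f (g h)))))) s) (\b.(\c.b)))

Answer: ((((p (\f.(\g.(\h.(f (g h)))))) (\f.(\g.(\h.(f (g h)))))) s) (\b.(\c.b)))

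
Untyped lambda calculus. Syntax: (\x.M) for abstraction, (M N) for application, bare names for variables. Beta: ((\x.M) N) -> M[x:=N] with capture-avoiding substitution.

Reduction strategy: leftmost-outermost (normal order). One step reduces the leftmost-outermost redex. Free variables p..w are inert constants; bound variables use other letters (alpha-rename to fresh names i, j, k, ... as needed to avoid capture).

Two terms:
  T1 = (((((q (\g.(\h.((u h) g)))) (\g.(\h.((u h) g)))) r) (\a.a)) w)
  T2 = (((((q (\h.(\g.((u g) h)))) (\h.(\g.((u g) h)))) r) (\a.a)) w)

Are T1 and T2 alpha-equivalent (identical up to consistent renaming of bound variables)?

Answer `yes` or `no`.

Answer: yes

Derivation:
Term 1: (((((q (\g.(\h.((u h) g)))) (\g.(\h.((u h) g)))) r) (\a.a)) w)
Term 2: (((((q (\h.(\g.((u g) h)))) (\h.(\g.((u g) h)))) r) (\a.a)) w)
Alpha-equivalence: compare structure up to binder renaming.
Result: True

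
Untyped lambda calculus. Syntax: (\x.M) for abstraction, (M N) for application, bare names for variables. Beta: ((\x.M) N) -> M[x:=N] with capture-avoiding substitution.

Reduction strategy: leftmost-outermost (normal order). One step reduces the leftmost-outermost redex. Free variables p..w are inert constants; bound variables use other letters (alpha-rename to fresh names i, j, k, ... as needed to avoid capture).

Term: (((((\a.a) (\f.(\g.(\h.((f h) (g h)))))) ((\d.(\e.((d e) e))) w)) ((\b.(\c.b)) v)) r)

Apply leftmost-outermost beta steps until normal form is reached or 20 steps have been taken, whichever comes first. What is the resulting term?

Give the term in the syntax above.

Step 0: (((((\a.a) (\f.(\g.(\h.((f h) (g h)))))) ((\d.(\e.((d e) e))) w)) ((\b.(\c.b)) v)) r)
Step 1: ((((\f.(\g.(\h.((f h) (g h))))) ((\d.(\e.((d e) e))) w)) ((\b.(\c.b)) v)) r)
Step 2: (((\g.(\h.((((\d.(\e.((d e) e))) w) h) (g h)))) ((\b.(\c.b)) v)) r)
Step 3: ((\h.((((\d.(\e.((d e) e))) w) h) (((\b.(\c.b)) v) h))) r)
Step 4: ((((\d.(\e.((d e) e))) w) r) (((\b.(\c.b)) v) r))
Step 5: (((\e.((w e) e)) r) (((\b.(\c.b)) v) r))
Step 6: (((w r) r) (((\b.(\c.b)) v) r))
Step 7: (((w r) r) ((\c.v) r))
Step 8: (((w r) r) v)

Answer: (((w r) r) v)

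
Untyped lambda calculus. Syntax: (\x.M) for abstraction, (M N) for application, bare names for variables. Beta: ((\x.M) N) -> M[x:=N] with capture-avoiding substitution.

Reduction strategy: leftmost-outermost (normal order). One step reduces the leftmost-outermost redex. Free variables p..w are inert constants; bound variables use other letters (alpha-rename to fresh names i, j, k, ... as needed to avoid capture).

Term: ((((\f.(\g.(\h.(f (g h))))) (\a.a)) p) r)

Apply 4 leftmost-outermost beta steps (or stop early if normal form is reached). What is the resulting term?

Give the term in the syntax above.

Answer: (p r)

Derivation:
Step 0: ((((\f.(\g.(\h.(f (g h))))) (\a.a)) p) r)
Step 1: (((\g.(\h.((\a.a) (g h)))) p) r)
Step 2: ((\h.((\a.a) (p h))) r)
Step 3: ((\a.a) (p r))
Step 4: (p r)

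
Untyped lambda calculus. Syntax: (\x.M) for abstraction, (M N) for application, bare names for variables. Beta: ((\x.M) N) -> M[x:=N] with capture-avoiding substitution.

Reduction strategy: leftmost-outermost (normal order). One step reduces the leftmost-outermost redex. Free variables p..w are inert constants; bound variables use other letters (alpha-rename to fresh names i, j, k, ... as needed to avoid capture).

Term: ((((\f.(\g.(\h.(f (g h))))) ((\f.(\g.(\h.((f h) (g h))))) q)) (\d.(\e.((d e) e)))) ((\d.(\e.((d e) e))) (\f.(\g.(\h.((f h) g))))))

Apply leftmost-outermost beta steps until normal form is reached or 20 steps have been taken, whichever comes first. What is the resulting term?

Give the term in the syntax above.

Answer: (\h.((q h) ((h h) h)))

Derivation:
Step 0: ((((\f.(\g.(\h.(f (g h))))) ((\f.(\g.(\h.((f h) (g h))))) q)) (\d.(\e.((d e) e)))) ((\d.(\e.((d e) e))) (\f.(\g.(\h.((f h) g))))))
Step 1: (((\g.(\h.(((\f.(\g.(\h.((f h) (g h))))) q) (g h)))) (\d.(\e.((d e) e)))) ((\d.(\e.((d e) e))) (\f.(\g.(\h.((f h) g))))))
Step 2: ((\h.(((\f.(\g.(\h.((f h) (g h))))) q) ((\d.(\e.((d e) e))) h))) ((\d.(\e.((d e) e))) (\f.(\g.(\h.((f h) g))))))
Step 3: (((\f.(\g.(\h.((f h) (g h))))) q) ((\d.(\e.((d e) e))) ((\d.(\e.((d e) e))) (\f.(\g.(\h.((f h) g)))))))
Step 4: ((\g.(\h.((q h) (g h)))) ((\d.(\e.((d e) e))) ((\d.(\e.((d e) e))) (\f.(\g.(\h.((f h) g)))))))
Step 5: (\h.((q h) (((\d.(\e.((d e) e))) ((\d.(\e.((d e) e))) (\f.(\g.(\h.((f h) g)))))) h)))
Step 6: (\h.((q h) ((\e.((((\d.(\e.((d e) e))) (\f.(\g.(\h.((f h) g))))) e) e)) h)))
Step 7: (\h.((q h) ((((\d.(\e.((d e) e))) (\f.(\g.(\h.((f h) g))))) h) h)))
Step 8: (\h.((q h) (((\e.(((\f.(\g.(\h.((f h) g)))) e) e)) h) h)))
Step 9: (\h.((q h) ((((\f.(\g.(\h.((f h) g)))) h) h) h)))
Step 10: (\h.((q h) (((\g.(\i.((h i) g))) h) h)))
Step 11: (\h.((q h) ((\i.((h i) h)) h)))
Step 12: (\h.((q h) ((h h) h)))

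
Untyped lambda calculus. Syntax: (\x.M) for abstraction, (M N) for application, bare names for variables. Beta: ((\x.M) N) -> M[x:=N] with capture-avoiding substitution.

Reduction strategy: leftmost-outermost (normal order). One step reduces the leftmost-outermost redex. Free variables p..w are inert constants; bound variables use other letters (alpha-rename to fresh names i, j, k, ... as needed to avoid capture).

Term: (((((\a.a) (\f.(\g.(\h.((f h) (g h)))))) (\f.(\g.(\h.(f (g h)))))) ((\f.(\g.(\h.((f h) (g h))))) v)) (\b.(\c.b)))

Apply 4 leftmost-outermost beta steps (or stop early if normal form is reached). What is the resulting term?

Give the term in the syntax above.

Step 0: (((((\a.a) (\f.(\g.(\h.((f h) (g h)))))) (\f.(\g.(\h.(f (g h)))))) ((\f.(\g.(\h.((f h) (g h))))) v)) (\b.(\c.b)))
Step 1: ((((\f.(\g.(\h.((f h) (g h))))) (\f.(\g.(\h.(f (g h)))))) ((\f.(\g.(\h.((f h) (g h))))) v)) (\b.(\c.b)))
Step 2: (((\g.(\h.(((\f.(\g.(\h.(f (g h))))) h) (g h)))) ((\f.(\g.(\h.((f h) (g h))))) v)) (\b.(\c.b)))
Step 3: ((\h.(((\f.(\g.(\h.(f (g h))))) h) (((\f.(\g.(\h.((f h) (g h))))) v) h))) (\b.(\c.b)))
Step 4: (((\f.(\g.(\h.(f (g h))))) (\b.(\c.b))) (((\f.(\g.(\h.((f h) (g h))))) v) (\b.(\c.b))))

Answer: (((\f.(\g.(\h.(f (g h))))) (\b.(\c.b))) (((\f.(\g.(\h.((f h) (g h))))) v) (\b.(\c.b))))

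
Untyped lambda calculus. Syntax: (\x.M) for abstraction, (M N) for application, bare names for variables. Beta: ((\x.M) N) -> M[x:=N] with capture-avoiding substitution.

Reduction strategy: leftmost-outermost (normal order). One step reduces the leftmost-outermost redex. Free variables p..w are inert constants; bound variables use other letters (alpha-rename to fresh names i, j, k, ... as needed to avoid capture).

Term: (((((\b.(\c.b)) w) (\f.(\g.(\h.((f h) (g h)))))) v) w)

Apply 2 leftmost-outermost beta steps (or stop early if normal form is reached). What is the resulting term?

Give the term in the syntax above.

Step 0: (((((\b.(\c.b)) w) (\f.(\g.(\h.((f h) (g h)))))) v) w)
Step 1: ((((\c.w) (\f.(\g.(\h.((f h) (g h)))))) v) w)
Step 2: ((w v) w)

Answer: ((w v) w)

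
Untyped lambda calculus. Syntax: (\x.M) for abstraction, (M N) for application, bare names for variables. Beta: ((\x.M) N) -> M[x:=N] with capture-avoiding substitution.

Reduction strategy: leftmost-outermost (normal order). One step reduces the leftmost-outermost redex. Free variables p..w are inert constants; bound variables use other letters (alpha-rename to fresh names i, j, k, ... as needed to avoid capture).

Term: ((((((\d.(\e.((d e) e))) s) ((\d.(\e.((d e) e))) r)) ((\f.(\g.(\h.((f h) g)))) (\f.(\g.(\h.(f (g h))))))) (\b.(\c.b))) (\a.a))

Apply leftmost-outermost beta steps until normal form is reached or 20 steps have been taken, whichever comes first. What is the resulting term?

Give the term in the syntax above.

Answer: (((((s (\e.((r e) e))) (\e.((r e) e))) (\g.(\h.(\i.(h (g i)))))) (\b.(\c.b))) (\a.a))

Derivation:
Step 0: ((((((\d.(\e.((d e) e))) s) ((\d.(\e.((d e) e))) r)) ((\f.(\g.(\h.((f h) g)))) (\f.(\g.(\h.(f (g h))))))) (\b.(\c.b))) (\a.a))
Step 1: (((((\e.((s e) e)) ((\d.(\e.((d e) e))) r)) ((\f.(\g.(\h.((f h) g)))) (\f.(\g.(\h.(f (g h))))))) (\b.(\c.b))) (\a.a))
Step 2: (((((s ((\d.(\e.((d e) e))) r)) ((\d.(\e.((d e) e))) r)) ((\f.(\g.(\h.((f h) g)))) (\f.(\g.(\h.(f (g h))))))) (\b.(\c.b))) (\a.a))
Step 3: (((((s (\e.((r e) e))) ((\d.(\e.((d e) e))) r)) ((\f.(\g.(\h.((f h) g)))) (\f.(\g.(\h.(f (g h))))))) (\b.(\c.b))) (\a.a))
Step 4: (((((s (\e.((r e) e))) (\e.((r e) e))) ((\f.(\g.(\h.((f h) g)))) (\f.(\g.(\h.(f (g h))))))) (\b.(\c.b))) (\a.a))
Step 5: (((((s (\e.((r e) e))) (\e.((r e) e))) (\g.(\h.(((\f.(\g.(\h.(f (g h))))) h) g)))) (\b.(\c.b))) (\a.a))
Step 6: (((((s (\e.((r e) e))) (\e.((r e) e))) (\g.(\h.((\g.(\i.(h (g i)))) g)))) (\b.(\c.b))) (\a.a))
Step 7: (((((s (\e.((r e) e))) (\e.((r e) e))) (\g.(\h.(\i.(h (g i)))))) (\b.(\c.b))) (\a.a))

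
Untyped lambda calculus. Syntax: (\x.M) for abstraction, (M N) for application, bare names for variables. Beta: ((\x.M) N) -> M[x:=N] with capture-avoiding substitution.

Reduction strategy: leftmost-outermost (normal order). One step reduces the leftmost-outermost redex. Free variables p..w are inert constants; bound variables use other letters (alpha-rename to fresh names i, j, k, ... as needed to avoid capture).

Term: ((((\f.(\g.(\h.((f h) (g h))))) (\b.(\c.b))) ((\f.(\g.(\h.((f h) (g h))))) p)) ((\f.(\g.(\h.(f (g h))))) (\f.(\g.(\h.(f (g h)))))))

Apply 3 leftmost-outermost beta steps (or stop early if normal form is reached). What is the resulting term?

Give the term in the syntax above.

Answer: (((\b.(\c.b)) ((\f.(\g.(\h.(f (g h))))) (\f.(\g.(\h.(f (g h))))))) (((\f.(\g.(\h.((f h) (g h))))) p) ((\f.(\g.(\h.(f (g h))))) (\f.(\g.(\h.(f (g h))))))))

Derivation:
Step 0: ((((\f.(\g.(\h.((f h) (g h))))) (\b.(\c.b))) ((\f.(\g.(\h.((f h) (g h))))) p)) ((\f.(\g.(\h.(f (g h))))) (\f.(\g.(\h.(f (g h)))))))
Step 1: (((\g.(\h.(((\b.(\c.b)) h) (g h)))) ((\f.(\g.(\h.((f h) (g h))))) p)) ((\f.(\g.(\h.(f (g h))))) (\f.(\g.(\h.(f (g h)))))))
Step 2: ((\h.(((\b.(\c.b)) h) (((\f.(\g.(\h.((f h) (g h))))) p) h))) ((\f.(\g.(\h.(f (g h))))) (\f.(\g.(\h.(f (g h)))))))
Step 3: (((\b.(\c.b)) ((\f.(\g.(\h.(f (g h))))) (\f.(\g.(\h.(f (g h))))))) (((\f.(\g.(\h.((f h) (g h))))) p) ((\f.(\g.(\h.(f (g h))))) (\f.(\g.(\h.(f (g h))))))))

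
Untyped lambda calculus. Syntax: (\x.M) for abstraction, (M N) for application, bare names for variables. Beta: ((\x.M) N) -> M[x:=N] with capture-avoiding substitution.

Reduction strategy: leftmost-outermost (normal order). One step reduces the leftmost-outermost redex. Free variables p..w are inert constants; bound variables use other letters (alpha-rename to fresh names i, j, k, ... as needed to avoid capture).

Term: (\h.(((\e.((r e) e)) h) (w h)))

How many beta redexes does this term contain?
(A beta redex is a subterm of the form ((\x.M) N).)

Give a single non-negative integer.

Answer: 1

Derivation:
Term: (\h.(((\e.((r e) e)) h) (w h)))
  Redex: ((\e.((r e) e)) h)
Total redexes: 1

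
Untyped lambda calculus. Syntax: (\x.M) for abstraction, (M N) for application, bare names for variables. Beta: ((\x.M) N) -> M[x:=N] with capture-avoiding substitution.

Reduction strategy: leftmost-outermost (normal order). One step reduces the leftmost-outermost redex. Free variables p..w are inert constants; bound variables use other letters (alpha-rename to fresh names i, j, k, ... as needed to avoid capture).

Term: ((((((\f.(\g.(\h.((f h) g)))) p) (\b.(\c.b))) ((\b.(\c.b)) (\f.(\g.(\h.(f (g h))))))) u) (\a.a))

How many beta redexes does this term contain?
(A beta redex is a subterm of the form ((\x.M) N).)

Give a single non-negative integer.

Answer: 2

Derivation:
Term: ((((((\f.(\g.(\h.((f h) g)))) p) (\b.(\c.b))) ((\b.(\c.b)) (\f.(\g.(\h.(f (g h))))))) u) (\a.a))
  Redex: ((\f.(\g.(\h.((f h) g)))) p)
  Redex: ((\b.(\c.b)) (\f.(\g.(\h.(f (g h))))))
Total redexes: 2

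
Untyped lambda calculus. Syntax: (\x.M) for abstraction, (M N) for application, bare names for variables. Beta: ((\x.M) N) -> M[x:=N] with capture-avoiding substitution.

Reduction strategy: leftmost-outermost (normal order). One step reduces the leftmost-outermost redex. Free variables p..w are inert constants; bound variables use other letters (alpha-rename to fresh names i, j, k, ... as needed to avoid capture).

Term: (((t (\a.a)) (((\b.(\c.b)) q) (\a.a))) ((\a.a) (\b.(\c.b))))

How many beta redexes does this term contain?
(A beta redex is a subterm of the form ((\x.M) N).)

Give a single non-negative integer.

Answer: 2

Derivation:
Term: (((t (\a.a)) (((\b.(\c.b)) q) (\a.a))) ((\a.a) (\b.(\c.b))))
  Redex: ((\b.(\c.b)) q)
  Redex: ((\a.a) (\b.(\c.b)))
Total redexes: 2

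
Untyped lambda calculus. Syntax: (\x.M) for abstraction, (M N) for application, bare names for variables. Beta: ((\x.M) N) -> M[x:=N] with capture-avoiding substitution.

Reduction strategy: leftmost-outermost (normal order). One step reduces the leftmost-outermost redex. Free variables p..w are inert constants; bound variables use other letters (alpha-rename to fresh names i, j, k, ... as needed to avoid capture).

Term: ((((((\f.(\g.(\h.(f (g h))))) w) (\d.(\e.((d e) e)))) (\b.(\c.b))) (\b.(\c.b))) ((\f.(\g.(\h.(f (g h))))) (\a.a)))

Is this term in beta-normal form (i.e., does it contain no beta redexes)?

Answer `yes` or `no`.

Answer: no

Derivation:
Term: ((((((\f.(\g.(\h.(f (g h))))) w) (\d.(\e.((d e) e)))) (\b.(\c.b))) (\b.(\c.b))) ((\f.(\g.(\h.(f (g h))))) (\a.a)))
Found 2 beta redex(es).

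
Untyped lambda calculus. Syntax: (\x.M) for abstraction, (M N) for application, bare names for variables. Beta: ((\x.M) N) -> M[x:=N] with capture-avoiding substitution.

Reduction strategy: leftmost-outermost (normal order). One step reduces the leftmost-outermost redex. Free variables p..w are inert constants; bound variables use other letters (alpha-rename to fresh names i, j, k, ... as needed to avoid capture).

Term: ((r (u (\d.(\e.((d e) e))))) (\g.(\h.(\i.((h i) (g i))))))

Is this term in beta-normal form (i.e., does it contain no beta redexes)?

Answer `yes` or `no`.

Answer: yes

Derivation:
Term: ((r (u (\d.(\e.((d e) e))))) (\g.(\h.(\i.((h i) (g i))))))
No beta redexes found.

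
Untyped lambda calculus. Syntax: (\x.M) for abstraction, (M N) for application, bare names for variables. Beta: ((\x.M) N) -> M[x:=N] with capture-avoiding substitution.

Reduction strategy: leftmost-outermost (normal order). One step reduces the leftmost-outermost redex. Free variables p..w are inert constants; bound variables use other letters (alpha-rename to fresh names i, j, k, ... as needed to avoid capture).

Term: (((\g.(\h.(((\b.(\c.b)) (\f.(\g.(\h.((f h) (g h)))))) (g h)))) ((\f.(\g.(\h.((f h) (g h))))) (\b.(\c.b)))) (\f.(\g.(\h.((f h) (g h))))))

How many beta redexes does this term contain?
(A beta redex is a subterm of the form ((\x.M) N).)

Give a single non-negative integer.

Answer: 3

Derivation:
Term: (((\g.(\h.(((\b.(\c.b)) (\f.(\g.(\h.((f h) (g h)))))) (g h)))) ((\f.(\g.(\h.((f h) (g h))))) (\b.(\c.b)))) (\f.(\g.(\h.((f h) (g h))))))
  Redex: ((\g.(\h.(((\b.(\c.b)) (\f.(\g.(\h.((f h) (g h)))))) (g h)))) ((\f.(\g.(\h.((f h) (g h))))) (\b.(\c.b))))
  Redex: ((\b.(\c.b)) (\f.(\g.(\h.((f h) (g h))))))
  Redex: ((\f.(\g.(\h.((f h) (g h))))) (\b.(\c.b)))
Total redexes: 3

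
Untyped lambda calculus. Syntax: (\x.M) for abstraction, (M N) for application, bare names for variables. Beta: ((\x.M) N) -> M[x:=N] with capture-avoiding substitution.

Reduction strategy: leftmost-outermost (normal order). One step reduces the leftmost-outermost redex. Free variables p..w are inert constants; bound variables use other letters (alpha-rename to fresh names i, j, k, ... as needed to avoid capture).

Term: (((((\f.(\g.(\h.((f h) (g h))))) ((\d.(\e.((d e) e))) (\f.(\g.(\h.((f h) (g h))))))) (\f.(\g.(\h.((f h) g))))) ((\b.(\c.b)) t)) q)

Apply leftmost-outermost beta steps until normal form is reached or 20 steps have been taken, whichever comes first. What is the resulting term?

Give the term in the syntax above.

Answer: ((t t) q)

Derivation:
Step 0: (((((\f.(\g.(\h.((f h) (g h))))) ((\d.(\e.((d e) e))) (\f.(\g.(\h.((f h) (g h))))))) (\f.(\g.(\h.((f h) g))))) ((\b.(\c.b)) t)) q)
Step 1: ((((\g.(\h.((((\d.(\e.((d e) e))) (\f.(\g.(\h.((f h) (g h)))))) h) (g h)))) (\f.(\g.(\h.((f h) g))))) ((\b.(\c.b)) t)) q)
Step 2: (((\h.((((\d.(\e.((d e) e))) (\f.(\g.(\h.((f h) (g h)))))) h) ((\f.(\g.(\h.((f h) g)))) h))) ((\b.(\c.b)) t)) q)
Step 3: (((((\d.(\e.((d e) e))) (\f.(\g.(\h.((f h) (g h)))))) ((\b.(\c.b)) t)) ((\f.(\g.(\h.((f h) g)))) ((\b.(\c.b)) t))) q)
Step 4: ((((\e.(((\f.(\g.(\h.((f h) (g h))))) e) e)) ((\b.(\c.b)) t)) ((\f.(\g.(\h.((f h) g)))) ((\b.(\c.b)) t))) q)
Step 5: (((((\f.(\g.(\h.((f h) (g h))))) ((\b.(\c.b)) t)) ((\b.(\c.b)) t)) ((\f.(\g.(\h.((f h) g)))) ((\b.(\c.b)) t))) q)
Step 6: ((((\g.(\h.((((\b.(\c.b)) t) h) (g h)))) ((\b.(\c.b)) t)) ((\f.(\g.(\h.((f h) g)))) ((\b.(\c.b)) t))) q)
Step 7: (((\h.((((\b.(\c.b)) t) h) (((\b.(\c.b)) t) h))) ((\f.(\g.(\h.((f h) g)))) ((\b.(\c.b)) t))) q)
Step 8: (((((\b.(\c.b)) t) ((\f.(\g.(\h.((f h) g)))) ((\b.(\c.b)) t))) (((\b.(\c.b)) t) ((\f.(\g.(\h.((f h) g)))) ((\b.(\c.b)) t)))) q)
Step 9: ((((\c.t) ((\f.(\g.(\h.((f h) g)))) ((\b.(\c.b)) t))) (((\b.(\c.b)) t) ((\f.(\g.(\h.((f h) g)))) ((\b.(\c.b)) t)))) q)
Step 10: ((t (((\b.(\c.b)) t) ((\f.(\g.(\h.((f h) g)))) ((\b.(\c.b)) t)))) q)
Step 11: ((t ((\c.t) ((\f.(\g.(\h.((f h) g)))) ((\b.(\c.b)) t)))) q)
Step 12: ((t t) q)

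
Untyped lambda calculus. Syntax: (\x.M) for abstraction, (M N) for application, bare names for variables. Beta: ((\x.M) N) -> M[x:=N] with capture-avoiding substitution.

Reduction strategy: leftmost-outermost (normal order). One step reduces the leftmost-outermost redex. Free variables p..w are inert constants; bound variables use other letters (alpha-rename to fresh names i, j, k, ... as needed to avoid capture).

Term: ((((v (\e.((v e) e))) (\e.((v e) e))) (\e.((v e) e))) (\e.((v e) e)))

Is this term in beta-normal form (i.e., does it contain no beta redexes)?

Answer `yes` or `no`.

Term: ((((v (\e.((v e) e))) (\e.((v e) e))) (\e.((v e) e))) (\e.((v e) e)))
No beta redexes found.

Answer: yes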